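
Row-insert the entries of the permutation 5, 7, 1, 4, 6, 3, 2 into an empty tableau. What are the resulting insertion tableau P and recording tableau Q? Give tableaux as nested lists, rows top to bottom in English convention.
P = [[1, 2, 6], [3, 7], [4], [5]], Q = [[1, 2, 5], [3, 4], [6], [7]]

Insert each entry of the permutation into P by Schensted row insertion, recording in Q the position of each new cell.

Insert 5: appended to row 1. P = [[5]].
Insert 7: appended to row 1. P = [[5, 7]].
Insert 1: 1 bumps 5 from row 1; 5 starts row 2. P = [[1, 7], [5]].
Insert 4: 4 bumps 7 from row 1; 7 appends to row 2. P = [[1, 4], [5, 7]].
Insert 6: appended to row 1. P = [[1, 4, 6], [5, 7]].
Insert 3: 3 bumps 4 from row 1; 4 bumps 5 from row 2; 5 starts row 3. P = [[1, 3, 6], [4, 7], [5]].
Insert 2: 2 bumps 3 from row 1; 3 bumps 4 from row 2; 4 bumps 5 from row 3; 5 starts row 4. P = [[1, 2, 6], [3, 7], [4], [5]].

So P = [[1, 2, 6], [3, 7], [4], [5]], Q = [[1, 2, 5], [3, 4], [6], [7]].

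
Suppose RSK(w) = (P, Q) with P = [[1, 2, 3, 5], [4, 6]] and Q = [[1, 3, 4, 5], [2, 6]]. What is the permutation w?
Reverse the RSK construction: for i from n down to 1, find the cell of Q containing i, remove the entry at that cell from P, and reverse-bump it up through P; the value ejected from row 1 is w(i).

Step i=6: Q has 6 at row 2, column 2; remove 6 from row 2 of P and reverse-bump: 6 enters row 1 and ejects 5. So w(6) = 5. P is now [[1, 2, 3, 6], [4]].
Step i=5: Q has 5 at row 1, column 4; remove that cell from P, ejecting 6. So w(5) = 6. P is now [[1, 2, 3], [4]].
Step i=4: Q has 4 at row 1, column 3; remove that cell from P, ejecting 3. So w(4) = 3. P is now [[1, 2], [4]].
Step i=3: Q has 3 at row 1, column 2; remove that cell from P, ejecting 2. So w(3) = 2. P is now [[1], [4]].
Step i=2: Q has 2 at row 2, column 1; remove 4 from row 2 of P and reverse-bump: 4 enters row 1 and ejects 1. So w(2) = 1. P is now [[4]].
Step i=1: Q has 1 at row 1, column 1; remove that cell from P, ejecting 4. So w(1) = 4. P is now [].

So w = 4 1 2 3 6 5.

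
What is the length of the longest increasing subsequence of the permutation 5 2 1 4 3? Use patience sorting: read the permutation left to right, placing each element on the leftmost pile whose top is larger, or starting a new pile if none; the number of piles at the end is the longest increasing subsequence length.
2

5: new pile. tops = [5]
2: onto pile 1 (replacing 5). tops = [2]
1: onto pile 1 (replacing 2). tops = [1]
4: new pile. tops = [1, 4]
3: onto pile 2 (replacing 4). tops = [1, 3]

2 piles, so the longest increasing subsequence has length 2.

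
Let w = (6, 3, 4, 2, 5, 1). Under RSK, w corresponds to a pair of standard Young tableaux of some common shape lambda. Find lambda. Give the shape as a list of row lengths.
Row-insert each entry into an empty tableau.

After inserting 6: P = [[6]].
After inserting 3: P = [[3], [6]].
After inserting 4: P = [[3, 4], [6]].
After inserting 2: P = [[2, 4], [3], [6]].
After inserting 5: P = [[2, 4, 5], [3], [6]].
After inserting 1: P = [[1, 4, 5], [2], [3], [6]].

The final insertion tableau P = [[1, 4, 5], [2], [3], [6]] has shape [3, 1, 1, 1].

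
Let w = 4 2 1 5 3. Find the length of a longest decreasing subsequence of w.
3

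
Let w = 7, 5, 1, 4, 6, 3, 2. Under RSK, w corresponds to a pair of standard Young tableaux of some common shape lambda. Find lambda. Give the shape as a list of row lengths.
[3, 1, 1, 1, 1]

Row-insert each entry into an empty tableau.

After inserting 7: P = [[7]].
After inserting 5: P = [[5], [7]].
After inserting 1: P = [[1], [5], [7]].
After inserting 4: P = [[1, 4], [5], [7]].
After inserting 6: P = [[1, 4, 6], [5], [7]].
After inserting 3: P = [[1, 3, 6], [4], [5], [7]].
After inserting 2: P = [[1, 2, 6], [3], [4], [5], [7]].

The final insertion tableau P = [[1, 2, 6], [3], [4], [5], [7]] has shape [3, 1, 1, 1, 1].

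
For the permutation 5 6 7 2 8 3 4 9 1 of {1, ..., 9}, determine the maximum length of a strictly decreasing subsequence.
3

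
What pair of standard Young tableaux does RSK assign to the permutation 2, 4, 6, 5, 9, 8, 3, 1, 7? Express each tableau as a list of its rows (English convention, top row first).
Insert each entry of the permutation into P by Schensted row insertion, recording in Q the position of each new cell.

Insert 2: appended to row 1. P = [[2]], Q = [[1]].
Insert 4: appended to row 1. P = [[2, 4]], Q = [[1, 2]].
Insert 6: appended to row 1. P = [[2, 4, 6]], Q = [[1, 2, 3]].
Insert 5: 5 bumps 6 from row 1; 6 starts row 2. P = [[2, 4, 5], [6]], Q = [[1, 2, 3], [4]].
Insert 9: appended to row 1. P = [[2, 4, 5, 9], [6]], Q = [[1, 2, 3, 5], [4]].
Insert 8: 8 bumps 9 from row 1; 9 appends to row 2. P = [[2, 4, 5, 8], [6, 9]], Q = [[1, 2, 3, 5], [4, 6]].
Insert 3: 3 bumps 4 from row 1; 4 bumps 6 from row 2; 6 starts row 3. P = [[2, 3, 5, 8], [4, 9], [6]], Q = [[1, 2, 3, 5], [4, 6], [7]].
Insert 1: 1 bumps 2 from row 1; 2 bumps 4 from row 2; 4 bumps 6 from row 3; 6 starts row 4. P = [[1, 3, 5, 8], [2, 9], [4], [6]], Q = [[1, 2, 3, 5], [4, 6], [7], [8]].
Insert 7: 7 bumps 8 from row 1; 8 bumps 9 from row 2; 9 appends to row 3. P = [[1, 3, 5, 7], [2, 8], [4, 9], [6]], Q = [[1, 2, 3, 5], [4, 6], [7, 9], [8]].

So P = [[1, 3, 5, 7], [2, 8], [4, 9], [6]], Q = [[1, 2, 3, 5], [4, 6], [7, 9], [8]].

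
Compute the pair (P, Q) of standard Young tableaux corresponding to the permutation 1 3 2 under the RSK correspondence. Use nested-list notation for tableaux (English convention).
P = [[1, 2], [3]], Q = [[1, 2], [3]]

Insert each entry of the permutation into P by Schensted row insertion, recording in Q the position of each new cell.

Insert 1: appended to row 1. P = [[1]].
Insert 3: appended to row 1. P = [[1, 3]].
Insert 2: 2 bumps 3 from row 1; 3 starts row 2. P = [[1, 2], [3]].

So P = [[1, 2], [3]], Q = [[1, 2], [3]].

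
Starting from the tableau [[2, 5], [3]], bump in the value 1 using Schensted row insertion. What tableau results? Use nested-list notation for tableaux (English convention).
[[1, 5], [2], [3]]

In row 1, 1 replaces 2 (the leftmost entry greater than 1); 2 is bumped to row 2. In row 2, 2 replaces 3 (the leftmost entry greater than 2); 3 is bumped to row 3. 3 starts a new row 3. The new tableau is [[1, 5], [2], [3]].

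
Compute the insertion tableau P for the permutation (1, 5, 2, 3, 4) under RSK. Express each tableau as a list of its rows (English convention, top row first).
Insert 1: appended to row 1. P = [[1]].
Insert 5: appended to row 1. P = [[1, 5]].
Insert 2: 2 bumps 5 from row 1; 5 starts row 2. P = [[1, 2], [5]].
Insert 3: appended to row 1. P = [[1, 2, 3], [5]].
Insert 4: appended to row 1. P = [[1, 2, 3, 4], [5]].

So P = [[1, 2, 3, 4], [5]].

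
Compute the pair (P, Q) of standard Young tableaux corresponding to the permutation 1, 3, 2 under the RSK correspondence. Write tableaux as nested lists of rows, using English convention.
P = [[1, 2], [3]], Q = [[1, 2], [3]]

Insert each entry of the permutation into P by Schensted row insertion, recording in Q the position of each new cell.

Insert 1: appended to row 1. P = [[1]].
Insert 3: appended to row 1. P = [[1, 3]].
Insert 2: 2 bumps 3 from row 1; 3 starts row 2. P = [[1, 2], [3]].

So P = [[1, 2], [3]], Q = [[1, 2], [3]].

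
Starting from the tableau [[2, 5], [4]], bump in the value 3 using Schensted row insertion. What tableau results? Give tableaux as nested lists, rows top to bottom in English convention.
[[2, 3], [4, 5]]

In row 1, 3 replaces 5 (the leftmost entry greater than 3); 5 is bumped to row 2. 5 is appended to row 2. The new tableau is [[2, 3], [4, 5]].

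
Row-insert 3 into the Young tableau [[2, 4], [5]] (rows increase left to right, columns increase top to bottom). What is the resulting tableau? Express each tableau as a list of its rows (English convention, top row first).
[[2, 3], [4], [5]]

In row 1, 3 replaces 4 (the leftmost entry greater than 3); 4 is bumped to row 2. In row 2, 4 replaces 5 (the leftmost entry greater than 4); 5 is bumped to row 3. 5 starts a new row 3. The new tableau is [[2, 3], [4], [5]].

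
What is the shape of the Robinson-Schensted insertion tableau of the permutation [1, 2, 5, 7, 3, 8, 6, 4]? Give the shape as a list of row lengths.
[5, 2, 1]

Row-insert each entry into an empty tableau.

After inserting 1: P = [[1]].
After inserting 2: P = [[1, 2]].
After inserting 5: P = [[1, 2, 5]].
After inserting 7: P = [[1, 2, 5, 7]].
After inserting 3: P = [[1, 2, 3, 7], [5]].
After inserting 8: P = [[1, 2, 3, 7, 8], [5]].
After inserting 6: P = [[1, 2, 3, 6, 8], [5, 7]].
After inserting 4: P = [[1, 2, 3, 4, 8], [5, 6], [7]].

The final insertion tableau P = [[1, 2, 3, 4, 8], [5, 6], [7]] has shape [5, 2, 1].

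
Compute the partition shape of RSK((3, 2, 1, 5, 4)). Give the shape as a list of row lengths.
[2, 2, 1]

Row-insert each entry into an empty tableau.

After inserting 3: P = [[3]].
After inserting 2: P = [[2], [3]].
After inserting 1: P = [[1], [2], [3]].
After inserting 5: P = [[1, 5], [2], [3]].
After inserting 4: P = [[1, 4], [2, 5], [3]].

The final insertion tableau P = [[1, 4], [2, 5], [3]] has shape [2, 2, 1].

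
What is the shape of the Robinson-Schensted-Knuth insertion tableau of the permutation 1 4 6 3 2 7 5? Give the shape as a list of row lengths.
Row-insert each entry into an empty tableau.

After inserting 1: P = [[1]].
After inserting 4: P = [[1, 4]].
After inserting 6: P = [[1, 4, 6]].
After inserting 3: P = [[1, 3, 6], [4]].
After inserting 2: P = [[1, 2, 6], [3], [4]].
After inserting 7: P = [[1, 2, 6, 7], [3], [4]].
After inserting 5: P = [[1, 2, 5, 7], [3, 6], [4]].

The final insertion tableau P = [[1, 2, 5, 7], [3, 6], [4]] has shape [4, 2, 1].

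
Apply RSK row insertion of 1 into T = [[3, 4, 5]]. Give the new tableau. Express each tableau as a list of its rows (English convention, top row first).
In row 1, 1 replaces 3 (the leftmost entry greater than 1); 3 is bumped to row 2. 3 starts a new row 2. The new tableau is [[1, 4, 5], [3]].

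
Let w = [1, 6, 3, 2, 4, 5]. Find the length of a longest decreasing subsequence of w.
3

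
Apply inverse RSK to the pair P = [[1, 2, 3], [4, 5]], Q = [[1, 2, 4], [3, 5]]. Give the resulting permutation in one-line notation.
Reverse the RSK construction: for i from n down to 1, find the cell of Q containing i, remove the entry at that cell from P, and reverse-bump it up through P; the value ejected from row 1 is w(i).

Step i=5: Q has 5 at row 2, column 2; remove 5 from row 2 of P and reverse-bump: 5 enters row 1 and ejects 3. So w(5) = 3. P is now [[1, 2, 5], [4]].
Step i=4: Q has 4 at row 1, column 3; remove that cell from P, ejecting 5. So w(4) = 5. P is now [[1, 2], [4]].
Step i=3: Q has 3 at row 2, column 1; remove 4 from row 2 of P and reverse-bump: 4 enters row 1 and ejects 2. So w(3) = 2. P is now [[1, 4]].
Step i=2: Q has 2 at row 1, column 2; remove that cell from P, ejecting 4. So w(2) = 4. P is now [[1]].
Step i=1: Q has 1 at row 1, column 1; remove that cell from P, ejecting 1. So w(1) = 1. P is now [].

So w = 1 4 2 5 3.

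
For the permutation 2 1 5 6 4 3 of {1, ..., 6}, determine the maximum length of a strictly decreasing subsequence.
3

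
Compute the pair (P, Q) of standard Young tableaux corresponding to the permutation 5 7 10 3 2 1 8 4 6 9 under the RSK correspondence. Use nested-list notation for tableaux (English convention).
Insert each entry of the permutation into P by Schensted row insertion, recording in Q the position of each new cell.

Insert 5: appended to row 1. P = [[5]], Q = [[1]].
Insert 7: appended to row 1. P = [[5, 7]], Q = [[1, 2]].
Insert 10: appended to row 1. P = [[5, 7, 10]], Q = [[1, 2, 3]].
Insert 3: 3 bumps 5 from row 1; 5 starts row 2. P = [[3, 7, 10], [5]], Q = [[1, 2, 3], [4]].
Insert 2: 2 bumps 3 from row 1; 3 bumps 5 from row 2; 5 starts row 3. P = [[2, 7, 10], [3], [5]], Q = [[1, 2, 3], [4], [5]].
Insert 1: 1 bumps 2 from row 1; 2 bumps 3 from row 2; 3 bumps 5 from row 3; 5 starts row 4. P = [[1, 7, 10], [2], [3], [5]], Q = [[1, 2, 3], [4], [5], [6]].
Insert 8: 8 bumps 10 from row 1; 10 appends to row 2. P = [[1, 7, 8], [2, 10], [3], [5]], Q = [[1, 2, 3], [4, 7], [5], [6]].
Insert 4: 4 bumps 7 from row 1; 7 bumps 10 from row 2; 10 appends to row 3. P = [[1, 4, 8], [2, 7], [3, 10], [5]], Q = [[1, 2, 3], [4, 7], [5, 8], [6]].
Insert 6: 6 bumps 8 from row 1; 8 appends to row 2. P = [[1, 4, 6], [2, 7, 8], [3, 10], [5]], Q = [[1, 2, 3], [4, 7, 9], [5, 8], [6]].
Insert 9: appended to row 1. P = [[1, 4, 6, 9], [2, 7, 8], [3, 10], [5]], Q = [[1, 2, 3, 10], [4, 7, 9], [5, 8], [6]].

So P = [[1, 4, 6, 9], [2, 7, 8], [3, 10], [5]], Q = [[1, 2, 3, 10], [4, 7, 9], [5, 8], [6]].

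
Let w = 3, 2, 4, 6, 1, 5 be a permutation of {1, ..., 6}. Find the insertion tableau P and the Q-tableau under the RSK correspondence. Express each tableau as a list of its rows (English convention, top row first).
P = [[1, 4, 5], [2, 6], [3]], Q = [[1, 3, 4], [2, 6], [5]]

Insert each entry of the permutation into P by Schensted row insertion, recording in Q the position of each new cell.

Insert 3: appended to row 1. P = [[3]].
Insert 2: 2 bumps 3 from row 1; 3 starts row 2. P = [[2], [3]].
Insert 4: appended to row 1. P = [[2, 4], [3]].
Insert 6: appended to row 1. P = [[2, 4, 6], [3]].
Insert 1: 1 bumps 2 from row 1; 2 bumps 3 from row 2; 3 starts row 3. P = [[1, 4, 6], [2], [3]].
Insert 5: 5 bumps 6 from row 1; 6 appends to row 2. P = [[1, 4, 5], [2, 6], [3]].

So P = [[1, 4, 5], [2, 6], [3]], Q = [[1, 3, 4], [2, 6], [5]].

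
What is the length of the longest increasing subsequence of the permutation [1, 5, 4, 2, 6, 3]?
3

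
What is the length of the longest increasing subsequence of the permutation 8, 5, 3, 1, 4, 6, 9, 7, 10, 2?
5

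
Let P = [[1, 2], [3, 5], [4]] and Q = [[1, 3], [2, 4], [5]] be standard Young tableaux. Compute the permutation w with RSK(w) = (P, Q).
4 1 5 3 2

Reverse the RSK construction: for i from n down to 1, find the cell of Q containing i, remove the entry at that cell from P, and reverse-bump it up through P; the value ejected from row 1 is w(i).

Step i=5: Q has 5 at row 3, column 1; remove 4 from row 3 of P and reverse-bump: 4 enters row 2 and ejects 3; 3 enters row 1 and ejects 2. So w(5) = 2. P is now [[1, 3], [4, 5]].
Step i=4: Q has 4 at row 2, column 2; remove 5 from row 2 of P and reverse-bump: 5 enters row 1 and ejects 3. So w(4) = 3. P is now [[1, 5], [4]].
Step i=3: Q has 3 at row 1, column 2; remove that cell from P, ejecting 5. So w(3) = 5. P is now [[1], [4]].
Step i=2: Q has 2 at row 2, column 1; remove 4 from row 2 of P and reverse-bump: 4 enters row 1 and ejects 1. So w(2) = 1. P is now [[4]].
Step i=1: Q has 1 at row 1, column 1; remove that cell from P, ejecting 4. So w(1) = 4. P is now [].

So w = 4 1 5 3 2.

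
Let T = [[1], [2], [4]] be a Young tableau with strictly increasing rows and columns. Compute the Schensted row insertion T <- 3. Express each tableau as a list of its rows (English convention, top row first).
[[1, 3], [2], [4]]

3 is larger than every entry of row 1, so it is appended to row 1. The new tableau is [[1, 3], [2], [4]].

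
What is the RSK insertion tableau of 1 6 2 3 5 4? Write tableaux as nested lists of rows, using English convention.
Insert 1: appended to row 1. P = [[1]].
Insert 6: appended to row 1. P = [[1, 6]].
Insert 2: 2 bumps 6 from row 1; 6 starts row 2. P = [[1, 2], [6]].
Insert 3: appended to row 1. P = [[1, 2, 3], [6]].
Insert 5: appended to row 1. P = [[1, 2, 3, 5], [6]].
Insert 4: 4 bumps 5 from row 1; 5 bumps 6 from row 2; 6 starts row 3. P = [[1, 2, 3, 4], [5], [6]].

So P = [[1, 2, 3, 4], [5], [6]].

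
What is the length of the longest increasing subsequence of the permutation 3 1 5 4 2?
2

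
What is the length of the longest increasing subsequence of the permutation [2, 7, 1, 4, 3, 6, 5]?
3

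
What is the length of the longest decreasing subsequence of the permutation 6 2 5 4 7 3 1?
5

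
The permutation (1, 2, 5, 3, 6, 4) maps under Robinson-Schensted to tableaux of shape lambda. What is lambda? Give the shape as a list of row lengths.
[4, 2]

Row-insert each entry into an empty tableau.

After inserting 1: P = [[1]].
After inserting 2: P = [[1, 2]].
After inserting 5: P = [[1, 2, 5]].
After inserting 3: P = [[1, 2, 3], [5]].
After inserting 6: P = [[1, 2, 3, 6], [5]].
After inserting 4: P = [[1, 2, 3, 4], [5, 6]].

The final insertion tableau P = [[1, 2, 3, 4], [5, 6]] has shape [4, 2].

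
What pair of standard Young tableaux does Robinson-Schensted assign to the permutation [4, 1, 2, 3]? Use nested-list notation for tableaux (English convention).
P = [[1, 2, 3], [4]], Q = [[1, 3, 4], [2]]

Insert each entry of the permutation into P by Schensted row insertion, recording in Q the position of each new cell.

After inserting 4: P = [[4]].
After inserting 1: P = [[1], [4]].
After inserting 2: P = [[1, 2], [4]].
After inserting 3: P = [[1, 2, 3], [4]].

So P = [[1, 2, 3], [4]], Q = [[1, 3, 4], [2]].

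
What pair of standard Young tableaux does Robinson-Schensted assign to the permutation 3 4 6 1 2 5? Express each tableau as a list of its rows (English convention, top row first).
P = [[1, 2, 5], [3, 4, 6]], Q = [[1, 2, 3], [4, 5, 6]]

Insert each entry of the permutation into P by Schensted row insertion, recording in Q the position of each new cell.

Insert 3: appended to row 1. P = [[3]].
Insert 4: appended to row 1. P = [[3, 4]].
Insert 6: appended to row 1. P = [[3, 4, 6]].
Insert 1: 1 bumps 3 from row 1; 3 starts row 2. P = [[1, 4, 6], [3]].
Insert 2: 2 bumps 4 from row 1; 4 appends to row 2. P = [[1, 2, 6], [3, 4]].
Insert 5: 5 bumps 6 from row 1; 6 appends to row 2. P = [[1, 2, 5], [3, 4, 6]].

So P = [[1, 2, 5], [3, 4, 6]], Q = [[1, 2, 3], [4, 5, 6]].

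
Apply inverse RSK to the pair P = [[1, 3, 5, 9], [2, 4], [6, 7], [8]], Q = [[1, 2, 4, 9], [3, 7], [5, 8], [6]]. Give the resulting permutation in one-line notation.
2 8 6 7 4 1 5 3 9

Reverse the RSK construction: for i from n down to 1, find the cell of Q containing i, remove the entry at that cell from P, and reverse-bump it up through P; the value ejected from row 1 is w(i).

Step i=9: Q has 9 at row 1, column 4; remove that cell from P, ejecting 9. So w(9) = 9. P is now [[1, 3, 5], [2, 4], [6, 7], [8]].
Step i=8: Q has 8 at row 3, column 2; remove 7 from row 3 of P and reverse-bump: 7 enters row 2 and ejects 4; 4 enters row 1 and ejects 3. So w(8) = 3. P is now [[1, 4, 5], [2, 7], [6], [8]].
Step i=7: Q has 7 at row 2, column 2; remove 7 from row 2 of P and reverse-bump: 7 enters row 1 and ejects 5. So w(7) = 5. P is now [[1, 4, 7], [2], [6], [8]].
Step i=6: Q has 6 at row 4, column 1; remove 8 from row 4 of P and reverse-bump: 8 enters row 3 and ejects 6; 6 enters row 2 and ejects 2; 2 enters row 1 and ejects 1. So w(6) = 1. P is now [[2, 4, 7], [6], [8]].
Step i=5: Q has 5 at row 3, column 1; remove 8 from row 3 of P and reverse-bump: 8 enters row 2 and ejects 6; 6 enters row 1 and ejects 4. So w(5) = 4. P is now [[2, 6, 7], [8]].
Step i=4: Q has 4 at row 1, column 3; remove that cell from P, ejecting 7. So w(4) = 7. P is now [[2, 6], [8]].
Step i=3: Q has 3 at row 2, column 1; remove 8 from row 2 of P and reverse-bump: 8 enters row 1 and ejects 6. So w(3) = 6. P is now [[2, 8]].
Step i=2: Q has 2 at row 1, column 2; remove that cell from P, ejecting 8. So w(2) = 8. P is now [[2]].
Step i=1: Q has 1 at row 1, column 1; remove that cell from P, ejecting 2. So w(1) = 2. P is now [].

So w = 2 8 6 7 4 1 5 3 9.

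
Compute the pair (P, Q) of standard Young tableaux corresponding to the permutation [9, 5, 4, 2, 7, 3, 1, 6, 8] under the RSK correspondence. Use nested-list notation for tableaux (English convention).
Insert each entry of the permutation into P by Schensted row insertion, recording in Q the position of each new cell.

After inserting 9: P = [[9]].
After inserting 5: P = [[5], [9]].
After inserting 4: P = [[4], [5], [9]].
After inserting 2: P = [[2], [4], [5], [9]].
After inserting 7: P = [[2, 7], [4], [5], [9]].
After inserting 3: P = [[2, 3], [4, 7], [5], [9]].
After inserting 1: P = [[1, 3], [2, 7], [4], [5], [9]].
After inserting 6: P = [[1, 3, 6], [2, 7], [4], [5], [9]].
After inserting 8: P = [[1, 3, 6, 8], [2, 7], [4], [5], [9]].

So P = [[1, 3, 6, 8], [2, 7], [4], [5], [9]], Q = [[1, 5, 8, 9], [2, 6], [3], [4], [7]].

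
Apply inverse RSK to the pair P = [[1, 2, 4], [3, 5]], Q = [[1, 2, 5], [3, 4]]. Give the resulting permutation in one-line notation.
3 5 1 2 4

Reverse the RSK construction: for i from n down to 1, find the cell of Q containing i, remove the entry at that cell from P, and reverse-bump it up through P; the value ejected from row 1 is w(i).

Step i=5: Q has 5 at row 1, column 3; remove that cell from P, ejecting 4. So w(5) = 4. P is now [[1, 2], [3, 5]].
Step i=4: Q has 4 at row 2, column 2; remove 5 from row 2 of P and reverse-bump: 5 enters row 1 and ejects 2. So w(4) = 2. P is now [[1, 5], [3]].
Step i=3: Q has 3 at row 2, column 1; remove 3 from row 2 of P and reverse-bump: 3 enters row 1 and ejects 1. So w(3) = 1. P is now [[3, 5]].
Step i=2: Q has 2 at row 1, column 2; remove that cell from P, ejecting 5. So w(2) = 5. P is now [[3]].
Step i=1: Q has 1 at row 1, column 1; remove that cell from P, ejecting 3. So w(1) = 3. P is now [].

So w = 3 5 1 2 4.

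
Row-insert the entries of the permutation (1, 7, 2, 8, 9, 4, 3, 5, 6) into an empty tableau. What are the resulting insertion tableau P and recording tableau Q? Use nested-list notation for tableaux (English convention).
P = [[1, 2, 3, 5, 6], [4, 8, 9], [7]], Q = [[1, 2, 4, 5, 9], [3, 6, 8], [7]]

Insert each entry of the permutation into P by Schensted row insertion, recording in Q the position of each new cell.

After inserting 1: P = [[1]].
After inserting 7: P = [[1, 7]].
After inserting 2: P = [[1, 2], [7]].
After inserting 8: P = [[1, 2, 8], [7]].
After inserting 9: P = [[1, 2, 8, 9], [7]].
After inserting 4: P = [[1, 2, 4, 9], [7, 8]].
After inserting 3: P = [[1, 2, 3, 9], [4, 8], [7]].
After inserting 5: P = [[1, 2, 3, 5], [4, 8, 9], [7]].
After inserting 6: P = [[1, 2, 3, 5, 6], [4, 8, 9], [7]].

So P = [[1, 2, 3, 5, 6], [4, 8, 9], [7]], Q = [[1, 2, 4, 5, 9], [3, 6, 8], [7]].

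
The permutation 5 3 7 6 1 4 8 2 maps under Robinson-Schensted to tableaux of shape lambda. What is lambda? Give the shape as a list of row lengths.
Row-insert each entry into an empty tableau.

After inserting 5: P = [[5]].
After inserting 3: P = [[3], [5]].
After inserting 7: P = [[3, 7], [5]].
After inserting 6: P = [[3, 6], [5, 7]].
After inserting 1: P = [[1, 6], [3, 7], [5]].
After inserting 4: P = [[1, 4], [3, 6], [5, 7]].
After inserting 8: P = [[1, 4, 8], [3, 6], [5, 7]].
After inserting 2: P = [[1, 2, 8], [3, 4], [5, 6], [7]].

The final insertion tableau P = [[1, 2, 8], [3, 4], [5, 6], [7]] has shape [3, 2, 2, 1].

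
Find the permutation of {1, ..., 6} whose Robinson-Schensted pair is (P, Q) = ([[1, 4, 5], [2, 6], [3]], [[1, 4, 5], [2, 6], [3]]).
3 2 1 4 6 5

Reverse the RSK construction: for i from n down to 1, find the cell of Q containing i, remove the entry at that cell from P, and reverse-bump it up through P; the value ejected from row 1 is w(i).

Step i=6: Q has 6 at row 2, column 2; remove 6 from row 2 of P and reverse-bump: 6 enters row 1 and ejects 5. So w(6) = 5. P is now [[1, 4, 6], [2], [3]].
Step i=5: Q has 5 at row 1, column 3; remove that cell from P, ejecting 6. So w(5) = 6. P is now [[1, 4], [2], [3]].
Step i=4: Q has 4 at row 1, column 2; remove that cell from P, ejecting 4. So w(4) = 4. P is now [[1], [2], [3]].
Step i=3: Q has 3 at row 3, column 1; remove 3 from row 3 of P and reverse-bump: 3 enters row 2 and ejects 2; 2 enters row 1 and ejects 1. So w(3) = 1. P is now [[2], [3]].
Step i=2: Q has 2 at row 2, column 1; remove 3 from row 2 of P and reverse-bump: 3 enters row 1 and ejects 2. So w(2) = 2. P is now [[3]].
Step i=1: Q has 1 at row 1, column 1; remove that cell from P, ejecting 3. So w(1) = 3. P is now [].

So w = 3 2 1 4 6 5.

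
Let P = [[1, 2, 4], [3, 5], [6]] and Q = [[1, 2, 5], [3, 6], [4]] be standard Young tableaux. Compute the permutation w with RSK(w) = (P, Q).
Reverse the RSK construction: for i from n down to 1, find the cell of Q containing i, remove the entry at that cell from P, and reverse-bump it up through P; the value ejected from row 1 is w(i).

Step i=6: Q has 6 at row 2, column 2; remove 5 from row 2 of P and reverse-bump: 5 enters row 1 and ejects 4. So w(6) = 4. P is now [[1, 2, 5], [3], [6]].
Step i=5: Q has 5 at row 1, column 3; remove that cell from P, ejecting 5. So w(5) = 5. P is now [[1, 2], [3], [6]].
Step i=4: Q has 4 at row 3, column 1; remove 6 from row 3 of P and reverse-bump: 6 enters row 2 and ejects 3; 3 enters row 1 and ejects 2. So w(4) = 2. P is now [[1, 3], [6]].
Step i=3: Q has 3 at row 2, column 1; remove 6 from row 2 of P and reverse-bump: 6 enters row 1 and ejects 3. So w(3) = 3. P is now [[1, 6]].
Step i=2: Q has 2 at row 1, column 2; remove that cell from P, ejecting 6. So w(2) = 6. P is now [[1]].
Step i=1: Q has 1 at row 1, column 1; remove that cell from P, ejecting 1. So w(1) = 1. P is now [].

So w = 1 6 3 2 5 4.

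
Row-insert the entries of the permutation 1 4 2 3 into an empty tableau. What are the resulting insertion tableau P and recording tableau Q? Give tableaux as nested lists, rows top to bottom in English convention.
Insert each entry of the permutation into P by Schensted row insertion, recording in Q the position of each new cell.

Insert 1: appended to row 1. P = [[1]].
Insert 4: appended to row 1. P = [[1, 4]].
Insert 2: 2 bumps 4 from row 1; 4 starts row 2. P = [[1, 2], [4]].
Insert 3: appended to row 1. P = [[1, 2, 3], [4]].

So P = [[1, 2, 3], [4]], Q = [[1, 2, 4], [3]].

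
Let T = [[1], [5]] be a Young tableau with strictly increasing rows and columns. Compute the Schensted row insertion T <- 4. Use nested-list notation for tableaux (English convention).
4 is larger than every entry of row 1, so it is appended to row 1. The new tableau is [[1, 4], [5]].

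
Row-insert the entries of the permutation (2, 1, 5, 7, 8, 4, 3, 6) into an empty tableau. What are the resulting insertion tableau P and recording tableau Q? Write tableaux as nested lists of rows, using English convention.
P = [[1, 3, 6, 8], [2, 4, 7], [5]], Q = [[1, 3, 4, 5], [2, 6, 8], [7]]

Insert each entry of the permutation into P by Schensted row insertion, recording in Q the position of each new cell.

Insert 2: appended to row 1. P = [[2]].
Insert 1: 1 bumps 2 from row 1; 2 starts row 2. P = [[1], [2]].
Insert 5: appended to row 1. P = [[1, 5], [2]].
Insert 7: appended to row 1. P = [[1, 5, 7], [2]].
Insert 8: appended to row 1. P = [[1, 5, 7, 8], [2]].
Insert 4: 4 bumps 5 from row 1; 5 appends to row 2. P = [[1, 4, 7, 8], [2, 5]].
Insert 3: 3 bumps 4 from row 1; 4 bumps 5 from row 2; 5 starts row 3. P = [[1, 3, 7, 8], [2, 4], [5]].
Insert 6: 6 bumps 7 from row 1; 7 appends to row 2. P = [[1, 3, 6, 8], [2, 4, 7], [5]].

So P = [[1, 3, 6, 8], [2, 4, 7], [5]], Q = [[1, 3, 4, 5], [2, 6, 8], [7]].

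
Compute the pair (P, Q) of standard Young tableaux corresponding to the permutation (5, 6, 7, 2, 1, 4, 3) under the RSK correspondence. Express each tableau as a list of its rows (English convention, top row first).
Insert each entry of the permutation into P by Schensted row insertion, recording in Q the position of each new cell.

Insert 5: appended to row 1. P = [[5]], Q = [[1]].
Insert 6: appended to row 1. P = [[5, 6]], Q = [[1, 2]].
Insert 7: appended to row 1. P = [[5, 6, 7]], Q = [[1, 2, 3]].
Insert 2: 2 bumps 5 from row 1; 5 starts row 2. P = [[2, 6, 7], [5]], Q = [[1, 2, 3], [4]].
Insert 1: 1 bumps 2 from row 1; 2 bumps 5 from row 2; 5 starts row 3. P = [[1, 6, 7], [2], [5]], Q = [[1, 2, 3], [4], [5]].
Insert 4: 4 bumps 6 from row 1; 6 appends to row 2. P = [[1, 4, 7], [2, 6], [5]], Q = [[1, 2, 3], [4, 6], [5]].
Insert 3: 3 bumps 4 from row 1; 4 bumps 6 from row 2; 6 appends to row 3. P = [[1, 3, 7], [2, 4], [5, 6]], Q = [[1, 2, 3], [4, 6], [5, 7]].

So P = [[1, 3, 7], [2, 4], [5, 6]], Q = [[1, 2, 3], [4, 6], [5, 7]].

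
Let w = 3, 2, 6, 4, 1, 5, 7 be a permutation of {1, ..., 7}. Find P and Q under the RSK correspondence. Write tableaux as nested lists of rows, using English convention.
Insert each entry of the permutation into P by Schensted row insertion, recording in Q the position of each new cell.

Insert 3: appended to row 1. P = [[3]], Q = [[1]].
Insert 2: 2 bumps 3 from row 1; 3 starts row 2. P = [[2], [3]], Q = [[1], [2]].
Insert 6: appended to row 1. P = [[2, 6], [3]], Q = [[1, 3], [2]].
Insert 4: 4 bumps 6 from row 1; 6 appends to row 2. P = [[2, 4], [3, 6]], Q = [[1, 3], [2, 4]].
Insert 1: 1 bumps 2 from row 1; 2 bumps 3 from row 2; 3 starts row 3. P = [[1, 4], [2, 6], [3]], Q = [[1, 3], [2, 4], [5]].
Insert 5: appended to row 1. P = [[1, 4, 5], [2, 6], [3]], Q = [[1, 3, 6], [2, 4], [5]].
Insert 7: appended to row 1. P = [[1, 4, 5, 7], [2, 6], [3]], Q = [[1, 3, 6, 7], [2, 4], [5]].

So P = [[1, 4, 5, 7], [2, 6], [3]], Q = [[1, 3, 6, 7], [2, 4], [5]].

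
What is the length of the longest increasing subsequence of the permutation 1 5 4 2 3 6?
4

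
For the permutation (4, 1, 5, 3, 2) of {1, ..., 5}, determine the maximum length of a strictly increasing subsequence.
2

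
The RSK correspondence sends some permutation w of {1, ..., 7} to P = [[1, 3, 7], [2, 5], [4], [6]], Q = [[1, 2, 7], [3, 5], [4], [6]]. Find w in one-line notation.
4 6 5 2 3 1 7

Reverse the RSK construction: for i from n down to 1, find the cell of Q containing i, remove the entry at that cell from P, and reverse-bump it up through P; the value ejected from row 1 is w(i).

Step i=7: Q has 7 at row 1, column 3; remove that cell from P, ejecting 7. So w(7) = 7. P is now [[1, 3], [2, 5], [4], [6]].
Step i=6: Q has 6 at row 4, column 1; remove 6 from row 4 of P and reverse-bump: 6 enters row 3 and ejects 4; 4 enters row 2 and ejects 2; 2 enters row 1 and ejects 1. So w(6) = 1. P is now [[2, 3], [4, 5], [6]].
Step i=5: Q has 5 at row 2, column 2; remove 5 from row 2 of P and reverse-bump: 5 enters row 1 and ejects 3. So w(5) = 3. P is now [[2, 5], [4], [6]].
Step i=4: Q has 4 at row 3, column 1; remove 6 from row 3 of P and reverse-bump: 6 enters row 2 and ejects 4; 4 enters row 1 and ejects 2. So w(4) = 2. P is now [[4, 5], [6]].
Step i=3: Q has 3 at row 2, column 1; remove 6 from row 2 of P and reverse-bump: 6 enters row 1 and ejects 5. So w(3) = 5. P is now [[4, 6]].
Step i=2: Q has 2 at row 1, column 2; remove that cell from P, ejecting 6. So w(2) = 6. P is now [[4]].
Step i=1: Q has 1 at row 1, column 1; remove that cell from P, ejecting 4. So w(1) = 4. P is now [].

So w = 4 6 5 2 3 1 7.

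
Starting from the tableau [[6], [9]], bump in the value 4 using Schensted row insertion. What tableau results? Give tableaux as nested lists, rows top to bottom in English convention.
[[4], [6], [9]]

In row 1, 4 replaces 6 (the leftmost entry greater than 4); 6 is bumped to row 2. In row 2, 6 replaces 9 (the leftmost entry greater than 6); 9 is bumped to row 3. 9 starts a new row 3. The new tableau is [[4], [6], [9]].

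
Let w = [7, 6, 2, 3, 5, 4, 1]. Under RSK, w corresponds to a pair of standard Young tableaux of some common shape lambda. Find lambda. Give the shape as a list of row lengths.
Row-insert each entry into an empty tableau.

After inserting 7: P = [[7]].
After inserting 6: P = [[6], [7]].
After inserting 2: P = [[2], [6], [7]].
After inserting 3: P = [[2, 3], [6], [7]].
After inserting 5: P = [[2, 3, 5], [6], [7]].
After inserting 4: P = [[2, 3, 4], [5], [6], [7]].
After inserting 1: P = [[1, 3, 4], [2], [5], [6], [7]].

The final insertion tableau P = [[1, 3, 4], [2], [5], [6], [7]] has shape [3, 1, 1, 1, 1].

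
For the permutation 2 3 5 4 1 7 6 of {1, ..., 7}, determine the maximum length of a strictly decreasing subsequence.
3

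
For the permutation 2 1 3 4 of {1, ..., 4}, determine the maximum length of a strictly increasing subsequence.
3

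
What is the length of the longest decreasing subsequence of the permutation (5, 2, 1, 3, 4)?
3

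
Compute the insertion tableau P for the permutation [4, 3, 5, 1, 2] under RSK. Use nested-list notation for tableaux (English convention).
Insert 4: appended to row 1. P = [[4]].
Insert 3: 3 bumps 4 from row 1; 4 starts row 2. P = [[3], [4]].
Insert 5: appended to row 1. P = [[3, 5], [4]].
Insert 1: 1 bumps 3 from row 1; 3 bumps 4 from row 2; 4 starts row 3. P = [[1, 5], [3], [4]].
Insert 2: 2 bumps 5 from row 1; 5 appends to row 2. P = [[1, 2], [3, 5], [4]].

So P = [[1, 2], [3, 5], [4]].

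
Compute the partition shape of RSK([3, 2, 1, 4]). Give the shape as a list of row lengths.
Row-insert each entry into an empty tableau.

After inserting 3: P = [[3]].
After inserting 2: P = [[2], [3]].
After inserting 1: P = [[1], [2], [3]].
After inserting 4: P = [[1, 4], [2], [3]].

The final insertion tableau P = [[1, 4], [2], [3]] has shape [2, 1, 1].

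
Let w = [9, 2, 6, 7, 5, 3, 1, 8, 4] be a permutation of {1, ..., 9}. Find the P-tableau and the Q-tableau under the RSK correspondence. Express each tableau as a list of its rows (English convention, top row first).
Insert each entry of the permutation into P by Schensted row insertion, recording in Q the position of each new cell.

Insert 9: appended to row 1. P = [[9]].
Insert 2: 2 bumps 9 from row 1; 9 starts row 2. P = [[2], [9]].
Insert 6: appended to row 1. P = [[2, 6], [9]].
Insert 7: appended to row 1. P = [[2, 6, 7], [9]].
Insert 5: 5 bumps 6 from row 1; 6 bumps 9 from row 2; 9 starts row 3. P = [[2, 5, 7], [6], [9]].
Insert 3: 3 bumps 5 from row 1; 5 bumps 6 from row 2; 6 bumps 9 from row 3; 9 starts row 4. P = [[2, 3, 7], [5], [6], [9]].
Insert 1: 1 bumps 2 from row 1; 2 bumps 5 from row 2; 5 bumps 6 from row 3; 6 bumps 9 from row 4; 9 starts row 5. P = [[1, 3, 7], [2], [5], [6], [9]].
Insert 8: appended to row 1. P = [[1, 3, 7, 8], [2], [5], [6], [9]].
Insert 4: 4 bumps 7 from row 1; 7 appends to row 2. P = [[1, 3, 4, 8], [2, 7], [5], [6], [9]].

So P = [[1, 3, 4, 8], [2, 7], [5], [6], [9]], Q = [[1, 3, 4, 8], [2, 9], [5], [6], [7]].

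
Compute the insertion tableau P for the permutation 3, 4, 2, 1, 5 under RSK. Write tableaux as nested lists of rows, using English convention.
After inserting 3: P = [[3]].
After inserting 4: P = [[3, 4]].
After inserting 2: P = [[2, 4], [3]].
After inserting 1: P = [[1, 4], [2], [3]].
After inserting 5: P = [[1, 4, 5], [2], [3]].

So P = [[1, 4, 5], [2], [3]].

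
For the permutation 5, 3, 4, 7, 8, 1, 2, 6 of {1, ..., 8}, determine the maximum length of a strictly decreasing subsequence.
3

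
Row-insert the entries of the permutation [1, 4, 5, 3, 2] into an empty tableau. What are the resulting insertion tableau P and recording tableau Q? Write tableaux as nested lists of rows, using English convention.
Insert each entry of the permutation into P by Schensted row insertion, recording in Q the position of each new cell.

Insert 1: appended to row 1. P = [[1]].
Insert 4: appended to row 1. P = [[1, 4]].
Insert 5: appended to row 1. P = [[1, 4, 5]].
Insert 3: 3 bumps 4 from row 1; 4 starts row 2. P = [[1, 3, 5], [4]].
Insert 2: 2 bumps 3 from row 1; 3 bumps 4 from row 2; 4 starts row 3. P = [[1, 2, 5], [3], [4]].

So P = [[1, 2, 5], [3], [4]], Q = [[1, 2, 3], [4], [5]].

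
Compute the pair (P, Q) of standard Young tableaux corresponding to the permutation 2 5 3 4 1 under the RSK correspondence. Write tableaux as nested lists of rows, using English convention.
Insert each entry of the permutation into P by Schensted row insertion, recording in Q the position of each new cell.

Insert 2: appended to row 1. P = [[2]], Q = [[1]].
Insert 5: appended to row 1. P = [[2, 5]], Q = [[1, 2]].
Insert 3: 3 bumps 5 from row 1; 5 starts row 2. P = [[2, 3], [5]], Q = [[1, 2], [3]].
Insert 4: appended to row 1. P = [[2, 3, 4], [5]], Q = [[1, 2, 4], [3]].
Insert 1: 1 bumps 2 from row 1; 2 bumps 5 from row 2; 5 starts row 3. P = [[1, 3, 4], [2], [5]], Q = [[1, 2, 4], [3], [5]].

So P = [[1, 3, 4], [2], [5]], Q = [[1, 2, 4], [3], [5]].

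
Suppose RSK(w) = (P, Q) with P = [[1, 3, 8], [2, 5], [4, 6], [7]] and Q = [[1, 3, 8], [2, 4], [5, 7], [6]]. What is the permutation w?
Reverse the RSK construction: for i from n down to 1, find the cell of Q containing i, remove the entry at that cell from P, and reverse-bump it up through P; the value ejected from row 1 is w(i).

Step i=8: Q has 8 at row 1, column 3; remove that cell from P, ejecting 8. So w(8) = 8. P is now [[1, 3], [2, 5], [4, 6], [7]].
Step i=7: Q has 7 at row 3, column 2; remove 6 from row 3 of P and reverse-bump: 6 enters row 2 and ejects 5; 5 enters row 1 and ejects 3. So w(7) = 3. P is now [[1, 5], [2, 6], [4], [7]].
Step i=6: Q has 6 at row 4, column 1; remove 7 from row 4 of P and reverse-bump: 7 enters row 3 and ejects 4; 4 enters row 2 and ejects 2; 2 enters row 1 and ejects 1. So w(6) = 1. P is now [[2, 5], [4, 6], [7]].
Step i=5: Q has 5 at row 3, column 1; remove 7 from row 3 of P and reverse-bump: 7 enters row 2 and ejects 6; 6 enters row 1 and ejects 5. So w(5) = 5. P is now [[2, 6], [4, 7]].
Step i=4: Q has 4 at row 2, column 2; remove 7 from row 2 of P and reverse-bump: 7 enters row 1 and ejects 6. So w(4) = 6. P is now [[2, 7], [4]].
Step i=3: Q has 3 at row 1, column 2; remove that cell from P, ejecting 7. So w(3) = 7. P is now [[2], [4]].
Step i=2: Q has 2 at row 2, column 1; remove 4 from row 2 of P and reverse-bump: 4 enters row 1 and ejects 2. So w(2) = 2. P is now [[4]].
Step i=1: Q has 1 at row 1, column 1; remove that cell from P, ejecting 4. So w(1) = 4. P is now [].

So w = 4 2 7 6 5 1 3 8.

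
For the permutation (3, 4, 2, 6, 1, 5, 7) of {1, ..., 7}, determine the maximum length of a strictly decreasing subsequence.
3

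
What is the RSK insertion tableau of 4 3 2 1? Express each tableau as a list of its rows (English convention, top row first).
Insert 4: appended to row 1. P = [[4]].
Insert 3: 3 bumps 4 from row 1; 4 starts row 2. P = [[3], [4]].
Insert 2: 2 bumps 3 from row 1; 3 bumps 4 from row 2; 4 starts row 3. P = [[2], [3], [4]].
Insert 1: 1 bumps 2 from row 1; 2 bumps 3 from row 2; 3 bumps 4 from row 3; 4 starts row 4. P = [[1], [2], [3], [4]].

So P = [[1], [2], [3], [4]].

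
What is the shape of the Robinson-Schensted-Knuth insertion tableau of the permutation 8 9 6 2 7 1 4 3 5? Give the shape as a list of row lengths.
Row-insert each entry into an empty tableau.

After inserting 8: P = [[8]].
After inserting 9: P = [[8, 9]].
After inserting 6: P = [[6, 9], [8]].
After inserting 2: P = [[2, 9], [6], [8]].
After inserting 7: P = [[2, 7], [6, 9], [8]].
After inserting 1: P = [[1, 7], [2, 9], [6], [8]].
After inserting 4: P = [[1, 4], [2, 7], [6, 9], [8]].
After inserting 3: P = [[1, 3], [2, 4], [6, 7], [8, 9]].
After inserting 5: P = [[1, 3, 5], [2, 4], [6, 7], [8, 9]].

The final insertion tableau P = [[1, 3, 5], [2, 4], [6, 7], [8, 9]] has shape [3, 2, 2, 2].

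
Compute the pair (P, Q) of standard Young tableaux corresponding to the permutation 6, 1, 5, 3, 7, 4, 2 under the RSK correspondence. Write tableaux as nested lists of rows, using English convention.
P = [[1, 2, 4], [3, 7], [5], [6]], Q = [[1, 3, 5], [2, 6], [4], [7]]

Insert each entry of the permutation into P by Schensted row insertion, recording in Q the position of each new cell.

After inserting 6: P = [[6]].
After inserting 1: P = [[1], [6]].
After inserting 5: P = [[1, 5], [6]].
After inserting 3: P = [[1, 3], [5], [6]].
After inserting 7: P = [[1, 3, 7], [5], [6]].
After inserting 4: P = [[1, 3, 4], [5, 7], [6]].
After inserting 2: P = [[1, 2, 4], [3, 7], [5], [6]].

So P = [[1, 2, 4], [3, 7], [5], [6]], Q = [[1, 3, 5], [2, 6], [4], [7]].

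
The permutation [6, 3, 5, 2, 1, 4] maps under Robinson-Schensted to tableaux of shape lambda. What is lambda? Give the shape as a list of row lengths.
Row-insert each entry into an empty tableau.

After inserting 6: P = [[6]].
After inserting 3: P = [[3], [6]].
After inserting 5: P = [[3, 5], [6]].
After inserting 2: P = [[2, 5], [3], [6]].
After inserting 1: P = [[1, 5], [2], [3], [6]].
After inserting 4: P = [[1, 4], [2, 5], [3], [6]].

The final insertion tableau P = [[1, 4], [2, 5], [3], [6]] has shape [2, 2, 1, 1].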